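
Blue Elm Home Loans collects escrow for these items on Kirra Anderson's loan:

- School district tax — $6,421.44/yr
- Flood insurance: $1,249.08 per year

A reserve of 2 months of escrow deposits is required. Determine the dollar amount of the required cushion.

School district tax: $6,421.44/yr
Flood insurance: $1,249.08/yr
Combined annual = $6,421.44 + $1,249.08 = $7,670.52
Per month = $7,670.52 / 12 = $639.21
Cushion = 2 × $639.21 = $1,278.42

$1,278.42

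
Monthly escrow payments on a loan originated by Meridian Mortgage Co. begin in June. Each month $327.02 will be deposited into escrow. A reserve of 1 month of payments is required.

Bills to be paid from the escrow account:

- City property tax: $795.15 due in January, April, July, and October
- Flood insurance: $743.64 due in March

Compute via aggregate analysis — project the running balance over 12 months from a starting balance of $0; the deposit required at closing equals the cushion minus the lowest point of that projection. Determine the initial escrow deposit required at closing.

$654.04

Cushion = 1 × $327.02 = $327.02
Trial balance (start $0, +$327.02 each month, − disbursements):
  Jun: +$327.02 → $327.02
  Jul: +$327.02 − $795.15 → -$141.11
  Aug: +$327.02 → $185.91
  Sep: +$327.02 → $512.93
  Oct: +$327.02 − $795.15 → $44.80
  Nov: +$327.02 → $371.82
  Dec: +$327.02 → $698.84
  Jan: +$327.02 − $795.15 → $230.71
  Feb: +$327.02 → $557.73
  Mar: +$327.02 − $743.64 → $141.11
  Apr: +$327.02 − $795.15 → -$327.02
  May: +$327.02 → $0.00
Lowest trial balance = -$327.02 (Apr)
Initial deposit = cushion − low point = $327.02 − (-$327.02) = $654.04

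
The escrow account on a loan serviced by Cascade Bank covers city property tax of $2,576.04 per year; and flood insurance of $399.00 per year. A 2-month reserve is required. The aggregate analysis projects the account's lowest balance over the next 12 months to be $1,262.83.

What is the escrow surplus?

City property tax = $2,576.04 annually
Flood insurance = $399.00 annually
Total annual escrow = $2,975.04
Base monthly escrow = $2,975.04 ÷ 12 = $247.92
Required reserve = 2 × $247.92 = $495.84
Excess over cushion: $1,262.83 − $495.84 = $766.99

$766.99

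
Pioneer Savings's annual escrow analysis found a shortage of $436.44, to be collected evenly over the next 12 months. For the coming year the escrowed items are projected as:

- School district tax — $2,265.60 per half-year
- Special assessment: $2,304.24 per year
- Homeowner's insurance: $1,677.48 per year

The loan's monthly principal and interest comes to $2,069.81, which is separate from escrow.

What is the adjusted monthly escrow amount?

School district tax = $2,265.60 × 2 = $4,531.20 annually
Special assessment = $2,304.24 annually
Homeowner's insurance = $1,677.48 annually
Combined annual = $4,531.20 + $2,304.24 + $1,677.48 = $8,512.92
Base monthly escrow = $8,512.92 / 12 = $709.41
Shortage per month = $436.44 ÷ 12 = $36.37
Adjusted monthly = $709.41 + $36.37 = $745.78

$745.78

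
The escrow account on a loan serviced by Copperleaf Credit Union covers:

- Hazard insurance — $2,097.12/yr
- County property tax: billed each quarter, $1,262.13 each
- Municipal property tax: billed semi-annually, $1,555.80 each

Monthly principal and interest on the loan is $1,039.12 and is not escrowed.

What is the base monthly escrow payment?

$854.77

Hazard insurance = $2,097.12 per year
County property tax = $1,262.13 × 4 = $5,048.52 per year
Municipal property tax = $1,555.80 × 2 = $3,111.60 per year
Total per year = $2,097.12 + $5,048.52 + $3,111.60 = $10,257.24
Base monthly escrow = $10,257.24 ÷ 12 = $854.77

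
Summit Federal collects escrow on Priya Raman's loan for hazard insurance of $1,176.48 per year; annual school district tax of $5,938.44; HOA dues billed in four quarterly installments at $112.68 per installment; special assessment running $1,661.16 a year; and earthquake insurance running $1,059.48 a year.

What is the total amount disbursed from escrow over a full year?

$10,286.28

Hazard insurance: $1,176.48/yr
School district tax: $5,938.44/yr
HOA dues: $112.68 × 4 = $450.72/yr
Special assessment: $1,661.16/yr
Earthquake insurance: $1,059.48/yr
Annual escrow total = $10,286.28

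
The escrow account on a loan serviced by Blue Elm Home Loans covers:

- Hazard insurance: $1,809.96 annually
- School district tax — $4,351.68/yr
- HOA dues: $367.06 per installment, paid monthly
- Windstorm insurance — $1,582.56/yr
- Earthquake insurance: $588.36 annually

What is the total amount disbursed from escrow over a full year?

$12,737.28

Hazard insurance — $1,809.96/yr
School district tax — $4,351.68/yr
HOA dues — $367.06 × 12 = $4,404.72/yr
Windstorm insurance — $1,582.56/yr
Earthquake insurance — $588.36/yr
Annual escrow total = $1,809.96 + $4,351.68 + $4,404.72 + $1,582.56 + $588.36 = $12,737.28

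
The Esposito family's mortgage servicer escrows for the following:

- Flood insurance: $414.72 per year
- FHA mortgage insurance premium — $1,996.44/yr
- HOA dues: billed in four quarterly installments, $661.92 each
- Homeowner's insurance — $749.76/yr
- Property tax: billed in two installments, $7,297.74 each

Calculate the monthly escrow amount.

Flood insurance = $414.72 annually
FHA mortgage insurance premium = $1,996.44 annually
HOA dues = $661.92 × 4 = $2,647.68 annually
Homeowner's insurance = $749.76 annually
Property tax = $7,297.74 × 2 = $14,595.48 annually
Annual escrow total = $414.72 + $1,996.44 + $2,647.68 + $749.76 + $14,595.48 = $20,404.08
Per month = $20,404.08 ÷ 12 = $1,700.34

$1,700.34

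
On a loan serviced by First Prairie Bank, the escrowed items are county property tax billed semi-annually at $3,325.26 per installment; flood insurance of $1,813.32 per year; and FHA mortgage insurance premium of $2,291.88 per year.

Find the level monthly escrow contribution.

County property tax: $3,325.26 × 2 = $6,650.52 per year
Flood insurance: $1,813.32 per year
FHA mortgage insurance premium: $2,291.88 per year
Yearly total = $10,755.72
Base monthly escrow = $10,755.72 / 12 = $896.31

$896.31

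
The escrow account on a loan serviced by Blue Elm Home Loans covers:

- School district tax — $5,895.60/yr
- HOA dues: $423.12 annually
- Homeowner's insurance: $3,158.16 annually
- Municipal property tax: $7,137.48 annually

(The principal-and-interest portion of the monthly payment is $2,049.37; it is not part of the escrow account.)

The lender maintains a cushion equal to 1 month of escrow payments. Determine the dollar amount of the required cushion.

$1,384.53

School district tax = $5,895.60
HOA dues = $423.12
Homeowner's insurance = $3,158.16
Municipal property tax = $7,137.48
Annual escrow total = $5,895.60 + $423.12 + $3,158.16 + $7,137.48 = $16,614.36
Monthly escrow = $16,614.36 ÷ 12 = $1,384.53
Reserve = 1 × $1,384.53 = $1,384.53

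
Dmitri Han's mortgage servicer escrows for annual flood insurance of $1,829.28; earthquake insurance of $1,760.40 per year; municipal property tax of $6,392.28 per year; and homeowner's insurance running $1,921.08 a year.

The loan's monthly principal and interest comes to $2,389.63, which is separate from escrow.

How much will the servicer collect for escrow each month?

$991.92

Flood insurance: $1,829.28
Earthquake insurance: $1,760.40
Municipal property tax: $6,392.28
Homeowner's insurance: $1,921.08
Annual escrow total = $1,829.28 + $1,760.40 + $6,392.28 + $1,921.08 = $11,903.04
Per month = $11,903.04 / 12 = $991.92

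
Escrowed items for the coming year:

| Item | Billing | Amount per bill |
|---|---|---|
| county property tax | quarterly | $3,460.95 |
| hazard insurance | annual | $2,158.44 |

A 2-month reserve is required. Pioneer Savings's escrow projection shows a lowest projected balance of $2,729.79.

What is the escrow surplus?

County property tax: $3,460.95 × 4 = $13,843.80
Hazard insurance: $2,158.44
Yearly total = $16,002.24
Monthly escrow = $16,002.24 / 12 = $1,333.52
Required reserve = 2 × $1,333.52 = $2,667.04
Surplus = $2,729.79 − $2,667.04 = $62.75

$62.75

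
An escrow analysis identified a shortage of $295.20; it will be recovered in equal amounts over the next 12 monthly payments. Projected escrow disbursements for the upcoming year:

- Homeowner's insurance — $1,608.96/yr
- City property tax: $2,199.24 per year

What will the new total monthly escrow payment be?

Homeowner's insurance — $1,608.96 per year
City property tax — $2,199.24 per year
Total annual escrow = $1,608.96 + $2,199.24 = $3,808.20
Monthly escrow = $3,808.20 ÷ 12 = $317.35
Shortage spread = $295.20 ÷ 12 = $24.60/mo
New monthly escrow = $317.35 + $24.60 = $341.95

$341.95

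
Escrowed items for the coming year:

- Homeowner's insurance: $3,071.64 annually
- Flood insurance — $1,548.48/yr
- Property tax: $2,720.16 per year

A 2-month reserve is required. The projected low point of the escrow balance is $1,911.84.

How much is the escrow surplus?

Homeowner's insurance — $3,071.64
Flood insurance — $1,548.48
Property tax — $2,720.16
Total annual escrow = $7,340.28
Monthly escrow = $7,340.28 ÷ 12 = $611.69
Cushion = 2 × $611.69 = $1,223.38
Excess over cushion: $1,911.84 − $1,223.38 = $688.46

$688.46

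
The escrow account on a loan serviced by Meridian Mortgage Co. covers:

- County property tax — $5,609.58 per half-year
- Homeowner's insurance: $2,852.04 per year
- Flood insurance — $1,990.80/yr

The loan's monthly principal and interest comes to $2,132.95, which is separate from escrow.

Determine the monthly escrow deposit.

$1,338.50

County property tax = $5,609.58 × 2 = $11,219.16/yr
Homeowner's insurance = $2,852.04/yr
Flood insurance = $1,990.80/yr
Total annual escrow = $16,062.00
Monthly = $16,062.00 ÷ 12 = $1,338.50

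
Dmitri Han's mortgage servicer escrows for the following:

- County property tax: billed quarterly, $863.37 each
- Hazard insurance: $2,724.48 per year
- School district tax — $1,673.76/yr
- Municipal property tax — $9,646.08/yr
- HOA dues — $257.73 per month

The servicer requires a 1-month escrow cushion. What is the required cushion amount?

County property tax: $863.37 × 4 = $3,453.48 annually
Hazard insurance: $2,724.48 annually
School district tax: $1,673.76 annually
Municipal property tax: $9,646.08 annually
HOA dues: $257.73 × 12 = $3,092.76 annually
Annual escrow total = $3,453.48 + $2,724.48 + $1,673.76 + $9,646.08 + $3,092.76 = $20,590.56
Per month = $20,590.56 ÷ 12 = $1,715.88
Reserve = 1 × $1,715.88 = $1,715.88

$1,715.88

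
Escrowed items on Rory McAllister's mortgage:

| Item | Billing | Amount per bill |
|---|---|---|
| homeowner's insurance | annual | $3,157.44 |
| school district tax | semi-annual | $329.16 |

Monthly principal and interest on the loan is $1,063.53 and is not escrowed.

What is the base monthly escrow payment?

$317.98

Homeowner's insurance — $3,157.44 annually
School district tax — $329.16 × 2 = $658.32 annually
Total annual escrow = $3,815.76
Per month = $3,815.76 / 12 = $317.98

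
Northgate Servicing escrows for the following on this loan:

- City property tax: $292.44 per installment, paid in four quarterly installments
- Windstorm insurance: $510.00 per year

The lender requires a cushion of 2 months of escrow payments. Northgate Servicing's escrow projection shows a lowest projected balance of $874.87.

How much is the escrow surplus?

City property tax: $292.44 × 4 = $1,169.76
Windstorm insurance: $510.00
Total annual escrow = $1,169.76 + $510.00 = $1,679.76
Monthly = $1,679.76 / 12 = $139.98
Required cushion = 2 × $139.98 = $279.96
Surplus = $874.87 − $279.96 = $594.91

$594.91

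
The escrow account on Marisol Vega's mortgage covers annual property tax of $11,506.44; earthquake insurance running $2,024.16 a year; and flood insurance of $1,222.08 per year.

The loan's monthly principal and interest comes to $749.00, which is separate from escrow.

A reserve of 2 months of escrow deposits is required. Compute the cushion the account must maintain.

Property tax — $11,506.44/yr
Earthquake insurance — $2,024.16/yr
Flood insurance — $1,222.08/yr
Yearly total = $11,506.44 + $2,024.16 + $1,222.08 = $14,752.68
Per month = $14,752.68 / 12 = $1,229.39
Reserve = 2 × $1,229.39 = $2,458.78

$2,458.78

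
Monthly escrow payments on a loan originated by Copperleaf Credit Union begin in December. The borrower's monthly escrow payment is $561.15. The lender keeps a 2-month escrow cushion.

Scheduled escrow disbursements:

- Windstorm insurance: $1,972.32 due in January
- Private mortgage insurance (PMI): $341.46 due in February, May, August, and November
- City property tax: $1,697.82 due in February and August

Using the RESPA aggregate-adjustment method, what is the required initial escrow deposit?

$3,450.45

Cushion = 2 × $561.15 = $1,122.30
Trial balance (start $0, +$561.15 each month, − disbursements):
  Dec: +$561.15 → $561.15
  Jan: +$561.15 − $1,972.32 → -$850.02
  Feb: +$561.15 − $2,039.28 → -$2,328.15
  Mar: +$561.15 → -$1,767.00
  Apr: +$561.15 → -$1,205.85
  May: +$561.15 − $341.46 → -$986.16
  Jun: +$561.15 → -$425.01
  Jul: +$561.15 → $136.14
  Aug: +$561.15 − $2,039.28 → -$1,341.99
  Sep: +$561.15 → -$780.84
  Oct: +$561.15 → -$219.69
  Nov: +$561.15 − $341.46 → $0.00
Lowest trial balance = -$2,328.15 (Feb)
Initial deposit = cushion − low point = $1,122.30 − (-$2,328.15) = $3,450.45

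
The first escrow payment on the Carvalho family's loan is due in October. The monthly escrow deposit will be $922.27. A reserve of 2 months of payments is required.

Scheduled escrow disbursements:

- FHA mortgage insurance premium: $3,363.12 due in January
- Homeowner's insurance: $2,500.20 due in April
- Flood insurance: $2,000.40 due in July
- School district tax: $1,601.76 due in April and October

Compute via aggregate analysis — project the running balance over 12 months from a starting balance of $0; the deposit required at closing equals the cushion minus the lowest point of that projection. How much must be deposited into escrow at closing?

$4,455.49

Cushion = 2 × $922.27 = $1,844.54
Trial balance (start $0, +$922.27 each month, − disbursements):
  Oct: +$922.27 − $1,601.76 → -$679.49
  Nov: +$922.27 → $242.78
  Dec: +$922.27 → $1,165.05
  Jan: +$922.27 − $3,363.12 → -$1,275.80
  Feb: +$922.27 → -$353.53
  Mar: +$922.27 → $568.74
  Apr: +$922.27 − $4,101.96 → -$2,610.95
  May: +$922.27 → -$1,688.68
  Jun: +$922.27 → -$766.41
  Jul: +$922.27 − $2,000.40 → -$1,844.54
  Aug: +$922.27 → -$922.27
  Sep: +$922.27 → $0.00
Lowest trial balance = -$2,610.95 (Apr)
Initial deposit = cushion − low point = $1,844.54 − (-$2,610.95) = $4,455.49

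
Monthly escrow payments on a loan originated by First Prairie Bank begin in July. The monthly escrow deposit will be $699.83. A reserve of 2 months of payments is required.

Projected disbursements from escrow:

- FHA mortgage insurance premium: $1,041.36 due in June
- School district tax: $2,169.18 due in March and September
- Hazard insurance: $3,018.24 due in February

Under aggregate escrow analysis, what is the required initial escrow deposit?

$2,457.79

Cushion = 2 × $699.83 = $1,399.66
Trial balance (start $0, +$699.83 each month, − disbursements):
  Jul: +$699.83 → $699.83
  Aug: +$699.83 → $1,399.66
  Sep: +$699.83 − $2,169.18 → -$69.69
  Oct: +$699.83 → $630.14
  Nov: +$699.83 → $1,329.97
  Dec: +$699.83 → $2,029.80
  Jan: +$699.83 → $2,729.63
  Feb: +$699.83 − $3,018.24 → $411.22
  Mar: +$699.83 − $2,169.18 → -$1,058.13
  Apr: +$699.83 → -$358.30
  May: +$699.83 → $341.53
  Jun: +$699.83 − $1,041.36 → $0.00
Lowest trial balance = -$1,058.13 (Mar)
Initial deposit = cushion − low point = $1,399.66 − (-$1,058.13) = $2,457.79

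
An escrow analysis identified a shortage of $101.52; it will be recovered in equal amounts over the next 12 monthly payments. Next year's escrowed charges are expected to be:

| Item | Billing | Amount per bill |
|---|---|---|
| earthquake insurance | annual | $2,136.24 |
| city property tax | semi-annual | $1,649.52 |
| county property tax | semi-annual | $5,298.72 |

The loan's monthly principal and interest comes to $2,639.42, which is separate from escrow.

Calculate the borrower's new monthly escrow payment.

$1,344.52

Earthquake insurance = $2,136.24/yr
City property tax = $1,649.52 × 2 = $3,299.04/yr
County property tax = $5,298.72 × 2 = $10,597.44/yr
Annual escrow total = $16,032.72
Per month = $16,032.72 ÷ 12 = $1,336.06
Shortage spread = $101.52 / 12 = $8.46/mo
New monthly escrow = $1,336.06 + $8.46 = $1,344.52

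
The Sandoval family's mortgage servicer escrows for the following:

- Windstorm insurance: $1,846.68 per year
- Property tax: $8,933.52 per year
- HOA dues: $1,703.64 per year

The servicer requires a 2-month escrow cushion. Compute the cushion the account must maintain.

Windstorm insurance = $1,846.68 per year
Property tax = $8,933.52 per year
HOA dues = $1,703.64 per year
Combined annual = $12,483.84
Monthly escrow = $12,483.84 / 12 = $1,040.32
Reserve = 2 × $1,040.32 = $2,080.64

$2,080.64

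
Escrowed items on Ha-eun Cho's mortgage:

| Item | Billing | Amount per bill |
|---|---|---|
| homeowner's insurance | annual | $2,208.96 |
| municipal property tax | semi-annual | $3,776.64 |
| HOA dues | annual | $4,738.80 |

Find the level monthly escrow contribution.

Homeowner's insurance: $2,208.96
Municipal property tax: $3,776.64 × 2 = $7,553.28
HOA dues: $4,738.80
Annual escrow total = $2,208.96 + $7,553.28 + $4,738.80 = $14,501.04
Base monthly escrow = $14,501.04 ÷ 12 = $1,208.42

$1,208.42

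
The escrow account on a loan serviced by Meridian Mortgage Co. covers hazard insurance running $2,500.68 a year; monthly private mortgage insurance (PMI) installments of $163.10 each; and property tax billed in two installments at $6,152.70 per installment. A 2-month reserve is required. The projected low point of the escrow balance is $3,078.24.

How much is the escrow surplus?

Hazard insurance — $2,500.68
Private mortgage insurance (PMI) — $163.10 × 12 = $1,957.20
Property tax — $6,152.70 × 2 = $12,305.40
Total annual escrow = $2,500.68 + $1,957.20 + $12,305.40 = $16,763.28
Per month = $16,763.28 / 12 = $1,396.94
Required reserve = 2 × $1,396.94 = $2,793.88
Excess over cushion: $3,078.24 − $2,793.88 = $284.36

$284.36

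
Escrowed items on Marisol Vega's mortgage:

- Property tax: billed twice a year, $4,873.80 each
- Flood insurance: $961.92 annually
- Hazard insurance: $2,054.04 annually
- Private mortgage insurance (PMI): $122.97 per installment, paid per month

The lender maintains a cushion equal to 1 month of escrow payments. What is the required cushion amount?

Property tax — $4,873.80 × 2 = $9,747.60 annually
Flood insurance — $961.92 annually
Hazard insurance — $2,054.04 annually
Private mortgage insurance (PMI) — $122.97 × 12 = $1,475.64 annually
Combined annual = $9,747.60 + $961.92 + $2,054.04 + $1,475.64 = $14,239.20
Base monthly escrow = $14,239.20 / 12 = $1,186.60
Required cushion = 1 × $1,186.60 = $1,186.60

$1,186.60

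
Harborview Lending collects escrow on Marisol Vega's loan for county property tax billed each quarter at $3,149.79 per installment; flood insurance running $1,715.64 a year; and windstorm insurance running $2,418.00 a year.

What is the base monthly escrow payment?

County property tax = $3,149.79 × 4 = $12,599.16
Flood insurance = $1,715.64
Windstorm insurance = $2,418.00
Total annual escrow = $12,599.16 + $1,715.64 + $2,418.00 = $16,732.80
Monthly escrow = $16,732.80 ÷ 12 = $1,394.40

$1,394.40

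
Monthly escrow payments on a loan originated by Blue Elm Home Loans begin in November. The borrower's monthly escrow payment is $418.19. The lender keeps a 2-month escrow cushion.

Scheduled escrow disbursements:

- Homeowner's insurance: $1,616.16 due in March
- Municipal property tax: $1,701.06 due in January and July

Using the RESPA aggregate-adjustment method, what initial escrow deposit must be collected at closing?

$2,090.95

Cushion = 2 × $418.19 = $836.38
Trial balance (start $0, +$418.19 each month, − disbursements):
  Nov: +$418.19 → $418.19
  Dec: +$418.19 → $836.38
  Jan: +$418.19 − $1,701.06 → -$446.49
  Feb: +$418.19 → -$28.30
  Mar: +$418.19 − $1,616.16 → -$1,226.27
  Apr: +$418.19 → -$808.08
  May: +$418.19 → -$389.89
  Jun: +$418.19 → $28.30
  Jul: +$418.19 − $1,701.06 → -$1,254.57
  Aug: +$418.19 → -$836.38
  Sep: +$418.19 → -$418.19
  Oct: +$418.19 → $0.00
Lowest trial balance = -$1,254.57 (Jul)
Initial deposit = cushion − low point = $836.38 − (-$1,254.57) = $2,090.95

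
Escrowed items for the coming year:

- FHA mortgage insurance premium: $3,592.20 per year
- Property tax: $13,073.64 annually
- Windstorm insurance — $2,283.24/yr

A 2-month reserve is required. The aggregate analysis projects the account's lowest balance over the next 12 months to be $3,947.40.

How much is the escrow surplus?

$789.22

FHA mortgage insurance premium — $3,592.20 per year
Property tax — $13,073.64 per year
Windstorm insurance — $2,283.24 per year
Total annual escrow = $3,592.20 + $13,073.64 + $2,283.24 = $18,949.08
Per month = $18,949.08 / 12 = $1,579.09
Cushion = 2 × $1,579.09 = $3,158.18
Excess over cushion: $3,947.40 − $3,158.18 = $789.22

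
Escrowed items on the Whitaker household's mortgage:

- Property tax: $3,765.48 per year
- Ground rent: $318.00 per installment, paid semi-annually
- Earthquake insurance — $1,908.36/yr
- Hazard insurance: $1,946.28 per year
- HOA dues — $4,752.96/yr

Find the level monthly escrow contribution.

$1,084.09

Property tax = $3,765.48
Ground rent = $318.00 × 2 = $636.00
Earthquake insurance = $1,908.36
Hazard insurance = $1,946.28
HOA dues = $4,752.96
Annual escrow total = $3,765.48 + $636.00 + $1,908.36 + $1,946.28 + $4,752.96 = $13,009.08
Base monthly escrow = $13,009.08 / 12 = $1,084.09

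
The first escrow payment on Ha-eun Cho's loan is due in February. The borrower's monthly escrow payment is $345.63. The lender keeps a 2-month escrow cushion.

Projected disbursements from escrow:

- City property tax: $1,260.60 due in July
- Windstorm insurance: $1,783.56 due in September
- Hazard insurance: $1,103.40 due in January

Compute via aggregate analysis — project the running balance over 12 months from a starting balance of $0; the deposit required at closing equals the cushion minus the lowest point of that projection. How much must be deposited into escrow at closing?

$970.38

Cushion = 2 × $345.63 = $691.26
Trial balance (start $0, +$345.63 each month, − disbursements):
  Feb: +$345.63 → $345.63
  Mar: +$345.63 → $691.26
  Apr: +$345.63 → $1,036.89
  May: +$345.63 → $1,382.52
  Jun: +$345.63 → $1,728.15
  Jul: +$345.63 − $1,260.60 → $813.18
  Aug: +$345.63 → $1,158.81
  Sep: +$345.63 − $1,783.56 → -$279.12
  Oct: +$345.63 → $66.51
  Nov: +$345.63 → $412.14
  Dec: +$345.63 → $757.77
  Jan: +$345.63 − $1,103.40 → $0.00
Lowest trial balance = -$279.12 (Sep)
Initial deposit = cushion − low point = $691.26 − (-$279.12) = $970.38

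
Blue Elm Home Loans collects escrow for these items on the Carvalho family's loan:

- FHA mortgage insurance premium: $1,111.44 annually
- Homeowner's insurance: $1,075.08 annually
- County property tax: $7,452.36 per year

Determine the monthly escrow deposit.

$803.24

FHA mortgage insurance premium: $1,111.44 per year
Homeowner's insurance: $1,075.08 per year
County property tax: $7,452.36 per year
Total per year = $1,111.44 + $1,075.08 + $7,452.36 = $9,638.88
Base monthly escrow = $9,638.88 / 12 = $803.24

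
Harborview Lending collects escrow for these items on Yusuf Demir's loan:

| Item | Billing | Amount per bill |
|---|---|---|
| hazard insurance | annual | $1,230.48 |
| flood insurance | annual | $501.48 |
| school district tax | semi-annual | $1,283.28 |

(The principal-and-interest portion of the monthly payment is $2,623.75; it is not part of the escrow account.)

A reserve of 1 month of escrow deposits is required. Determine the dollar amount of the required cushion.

Hazard insurance — $1,230.48 per year
Flood insurance — $501.48 per year
School district tax — $1,283.28 × 2 = $2,566.56 per year
Total annual escrow = $4,298.52
Per month = $4,298.52 ÷ 12 = $358.21
Reserve = 1 × $358.21 = $358.21

$358.21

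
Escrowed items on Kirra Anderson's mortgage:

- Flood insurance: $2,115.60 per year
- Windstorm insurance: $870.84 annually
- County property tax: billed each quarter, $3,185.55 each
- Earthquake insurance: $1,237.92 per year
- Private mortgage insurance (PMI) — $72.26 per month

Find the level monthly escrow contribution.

Flood insurance: $2,115.60 per year
Windstorm insurance: $870.84 per year
County property tax: $3,185.55 × 4 = $12,742.20 per year
Earthquake insurance: $1,237.92 per year
Private mortgage insurance (PMI): $72.26 × 12 = $867.12 per year
Combined annual = $2,115.60 + $870.84 + $12,742.20 + $1,237.92 + $867.12 = $17,833.68
Monthly = $17,833.68 / 12 = $1,486.14

$1,486.14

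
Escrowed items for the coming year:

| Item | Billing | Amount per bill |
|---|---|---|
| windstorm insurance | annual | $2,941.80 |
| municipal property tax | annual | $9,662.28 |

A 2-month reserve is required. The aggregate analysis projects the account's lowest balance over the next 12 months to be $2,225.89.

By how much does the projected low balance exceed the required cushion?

Windstorm insurance: $2,941.80
Municipal property tax: $9,662.28
Yearly total = $2,941.80 + $9,662.28 = $12,604.08
Base monthly escrow = $12,604.08 / 12 = $1,050.34
Cushion = 2 × $1,050.34 = $2,100.68
Excess over cushion: $2,225.89 − $2,100.68 = $125.21

$125.21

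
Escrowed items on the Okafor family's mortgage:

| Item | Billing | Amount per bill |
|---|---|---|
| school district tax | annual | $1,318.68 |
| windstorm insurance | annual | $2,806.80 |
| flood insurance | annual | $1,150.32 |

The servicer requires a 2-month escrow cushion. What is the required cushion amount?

School district tax — $1,318.68/yr
Windstorm insurance — $2,806.80/yr
Flood insurance — $1,150.32/yr
Annual escrow total = $1,318.68 + $2,806.80 + $1,150.32 = $5,275.80
Base monthly escrow = $5,275.80 ÷ 12 = $439.65
Required cushion = 2 × $439.65 = $879.30

$879.30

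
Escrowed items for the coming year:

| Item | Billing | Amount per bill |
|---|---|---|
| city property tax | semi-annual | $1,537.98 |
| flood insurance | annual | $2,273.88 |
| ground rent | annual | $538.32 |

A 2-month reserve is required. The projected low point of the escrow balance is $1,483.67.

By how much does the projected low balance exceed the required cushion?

City property tax — $1,537.98 × 2 = $3,075.96 per year
Flood insurance — $2,273.88 per year
Ground rent — $538.32 per year
Total annual escrow = $5,888.16
Base monthly escrow = $5,888.16 ÷ 12 = $490.68
Required reserve = 2 × $490.68 = $981.36
Surplus = $1,483.67 − $981.36 = $502.31

$502.31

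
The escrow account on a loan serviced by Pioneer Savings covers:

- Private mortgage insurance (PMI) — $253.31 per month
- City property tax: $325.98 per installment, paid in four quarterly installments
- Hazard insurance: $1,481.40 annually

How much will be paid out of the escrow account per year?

Private mortgage insurance (PMI) — $253.31 × 12 = $3,039.72/yr
City property tax — $325.98 × 4 = $1,303.92/yr
Hazard insurance — $1,481.40/yr
Total annual escrow = $3,039.72 + $1,303.92 + $1,481.40 = $5,825.04

$5,825.04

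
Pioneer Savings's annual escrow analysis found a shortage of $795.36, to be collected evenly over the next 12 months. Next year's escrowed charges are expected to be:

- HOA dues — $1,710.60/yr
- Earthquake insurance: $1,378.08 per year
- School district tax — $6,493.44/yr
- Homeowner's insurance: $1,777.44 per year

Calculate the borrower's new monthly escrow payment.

$1,012.91

HOA dues: $1,710.60 per year
Earthquake insurance: $1,378.08 per year
School district tax: $6,493.44 per year
Homeowner's insurance: $1,777.44 per year
Combined annual = $11,359.56
Per month = $11,359.56 ÷ 12 = $946.63
Monthly shortage recovery: $795.36 / 12 = $66.28
New monthly escrow = $946.63 + $66.28 = $1,012.91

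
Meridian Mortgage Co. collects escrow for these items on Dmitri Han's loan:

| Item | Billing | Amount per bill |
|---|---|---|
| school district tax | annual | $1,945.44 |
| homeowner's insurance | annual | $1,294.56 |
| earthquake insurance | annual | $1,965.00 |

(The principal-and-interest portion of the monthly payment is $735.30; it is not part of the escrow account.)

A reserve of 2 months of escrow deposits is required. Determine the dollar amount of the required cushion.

$867.50

School district tax: $1,945.44 per year
Homeowner's insurance: $1,294.56 per year
Earthquake insurance: $1,965.00 per year
Yearly total = $1,945.44 + $1,294.56 + $1,965.00 = $5,205.00
Per month = $5,205.00 / 12 = $433.75
Reserve = 2 × $433.75 = $867.50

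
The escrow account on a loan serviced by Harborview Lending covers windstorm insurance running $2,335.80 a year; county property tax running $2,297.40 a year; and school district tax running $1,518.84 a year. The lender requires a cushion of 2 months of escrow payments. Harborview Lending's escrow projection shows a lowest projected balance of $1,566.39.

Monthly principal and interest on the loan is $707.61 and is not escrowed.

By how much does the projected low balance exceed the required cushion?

$541.05

Windstorm insurance: $2,335.80/yr
County property tax: $2,297.40/yr
School district tax: $1,518.84/yr
Total per year = $2,335.80 + $2,297.40 + $1,518.84 = $6,152.04
Per month = $6,152.04 ÷ 12 = $512.67
Cushion = 2 × $512.67 = $1,025.34
Surplus = $1,566.39 − $1,025.34 = $541.05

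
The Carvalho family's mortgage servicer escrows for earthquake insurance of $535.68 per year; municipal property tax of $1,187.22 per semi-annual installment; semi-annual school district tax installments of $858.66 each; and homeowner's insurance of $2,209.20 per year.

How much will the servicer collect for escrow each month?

Earthquake insurance — $535.68 annually
Municipal property tax — $1,187.22 × 2 = $2,374.44 annually
School district tax — $858.66 × 2 = $1,717.32 annually
Homeowner's insurance — $2,209.20 annually
Annual escrow total = $535.68 + $2,374.44 + $1,717.32 + $2,209.20 = $6,836.64
Base monthly escrow = $6,836.64 ÷ 12 = $569.72

$569.72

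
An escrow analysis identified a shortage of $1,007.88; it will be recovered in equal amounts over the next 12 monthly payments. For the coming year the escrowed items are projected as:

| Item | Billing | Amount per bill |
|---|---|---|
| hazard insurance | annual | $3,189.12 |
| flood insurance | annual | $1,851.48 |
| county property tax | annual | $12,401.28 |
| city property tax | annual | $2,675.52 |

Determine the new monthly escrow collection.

$1,760.44

Hazard insurance — $3,189.12 per year
Flood insurance — $1,851.48 per year
County property tax — $12,401.28 per year
City property tax — $2,675.52 per year
Total per year = $20,117.40
Monthly escrow = $20,117.40 ÷ 12 = $1,676.45
Shortage per month = $1,007.88 ÷ 12 = $83.99
Adjusted monthly = $1,676.45 + $83.99 = $1,760.44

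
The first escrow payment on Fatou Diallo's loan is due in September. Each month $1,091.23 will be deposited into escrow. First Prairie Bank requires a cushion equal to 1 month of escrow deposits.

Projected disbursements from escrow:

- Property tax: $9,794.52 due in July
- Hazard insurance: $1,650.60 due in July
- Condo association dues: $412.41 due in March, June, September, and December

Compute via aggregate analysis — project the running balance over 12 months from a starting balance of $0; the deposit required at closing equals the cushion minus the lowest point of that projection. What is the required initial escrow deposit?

$2,182.46

Cushion = 1 × $1,091.23 = $1,091.23
Trial balance (start $0, +$1,091.23 each month, − disbursements):
  Sep: +$1,091.23 − $412.41 → $678.82
  Oct: +$1,091.23 → $1,770.05
  Nov: +$1,091.23 → $2,861.28
  Dec: +$1,091.23 − $412.41 → $3,540.10
  Jan: +$1,091.23 → $4,631.33
  Feb: +$1,091.23 → $5,722.56
  Mar: +$1,091.23 − $412.41 → $6,401.38
  Apr: +$1,091.23 → $7,492.61
  May: +$1,091.23 → $8,583.84
  Jun: +$1,091.23 − $412.41 → $9,262.66
  Jul: +$1,091.23 − $11,445.12 → -$1,091.23
  Aug: +$1,091.23 → $0.00
Lowest trial balance = -$1,091.23 (Jul)
Initial deposit = cushion − low point = $1,091.23 − (-$1,091.23) = $2,182.46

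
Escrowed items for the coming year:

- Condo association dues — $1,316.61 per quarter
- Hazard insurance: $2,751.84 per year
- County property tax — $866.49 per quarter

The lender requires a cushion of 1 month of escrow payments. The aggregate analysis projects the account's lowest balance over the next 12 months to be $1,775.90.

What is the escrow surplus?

Condo association dues = $1,316.61 × 4 = $5,266.44
Hazard insurance = $2,751.84
County property tax = $866.49 × 4 = $3,465.96
Total per year = $11,484.24
Monthly = $11,484.24 / 12 = $957.02
Required cushion = 1 × $957.02 = $957.02
Excess over cushion: $1,775.90 − $957.02 = $818.88

$818.88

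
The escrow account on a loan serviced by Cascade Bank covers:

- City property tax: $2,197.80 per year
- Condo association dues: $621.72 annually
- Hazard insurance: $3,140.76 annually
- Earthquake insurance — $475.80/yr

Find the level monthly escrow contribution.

$536.34

City property tax = $2,197.80
Condo association dues = $621.72
Hazard insurance = $3,140.76
Earthquake insurance = $475.80
Combined annual = $2,197.80 + $621.72 + $3,140.76 + $475.80 = $6,436.08
Per month = $6,436.08 / 12 = $536.34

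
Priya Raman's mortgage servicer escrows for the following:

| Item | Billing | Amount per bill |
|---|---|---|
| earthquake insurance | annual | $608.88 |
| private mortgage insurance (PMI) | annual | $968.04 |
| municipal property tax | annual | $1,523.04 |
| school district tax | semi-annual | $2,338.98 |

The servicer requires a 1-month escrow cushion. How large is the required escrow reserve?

$648.16

Earthquake insurance: $608.88
Private mortgage insurance (PMI): $968.04
Municipal property tax: $1,523.04
School district tax: $2,338.98 × 2 = $4,677.96
Combined annual = $608.88 + $968.04 + $1,523.04 + $4,677.96 = $7,777.92
Monthly = $7,777.92 / 12 = $648.16
Required cushion = 1 × $648.16 = $648.16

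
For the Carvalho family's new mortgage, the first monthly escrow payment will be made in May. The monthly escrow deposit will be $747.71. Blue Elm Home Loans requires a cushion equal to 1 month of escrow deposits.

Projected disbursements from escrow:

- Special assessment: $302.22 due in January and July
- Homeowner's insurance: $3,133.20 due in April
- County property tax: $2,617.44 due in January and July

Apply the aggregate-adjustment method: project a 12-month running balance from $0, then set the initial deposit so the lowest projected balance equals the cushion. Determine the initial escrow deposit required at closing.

$1,424.24

Cushion = 1 × $747.71 = $747.71
Trial balance (start $0, +$747.71 each month, − disbursements):
  May: +$747.71 → $747.71
  Jun: +$747.71 → $1,495.42
  Jul: +$747.71 − $2,919.66 → -$676.53
  Aug: +$747.71 → $71.18
  Sep: +$747.71 → $818.89
  Oct: +$747.71 → $1,566.60
  Nov: +$747.71 → $2,314.31
  Dec: +$747.71 → $3,062.02
  Jan: +$747.71 − $2,919.66 → $890.07
  Feb: +$747.71 → $1,637.78
  Mar: +$747.71 → $2,385.49
  Apr: +$747.71 − $3,133.20 → $0.00
Lowest trial balance = -$676.53 (Jul)
Initial deposit = cushion − low point = $747.71 − (-$676.53) = $1,424.24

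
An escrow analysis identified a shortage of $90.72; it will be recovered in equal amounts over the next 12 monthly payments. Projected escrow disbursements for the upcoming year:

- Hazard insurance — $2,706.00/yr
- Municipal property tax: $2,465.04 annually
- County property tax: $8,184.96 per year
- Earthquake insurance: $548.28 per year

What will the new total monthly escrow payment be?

Hazard insurance = $2,706.00
Municipal property tax = $2,465.04
County property tax = $8,184.96
Earthquake insurance = $548.28
Yearly total = $13,904.28
Monthly = $13,904.28 ÷ 12 = $1,158.69
Monthly shortage recovery: $90.72 ÷ 12 = $7.56
New monthly escrow = $1,158.69 + $7.56 = $1,166.25

$1,166.25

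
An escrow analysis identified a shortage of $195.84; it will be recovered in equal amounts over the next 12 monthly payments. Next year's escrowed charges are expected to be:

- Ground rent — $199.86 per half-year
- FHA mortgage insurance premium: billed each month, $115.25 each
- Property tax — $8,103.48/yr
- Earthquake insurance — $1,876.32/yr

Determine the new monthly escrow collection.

$996.53

Ground rent — $199.86 × 2 = $399.72 annually
FHA mortgage insurance premium — $115.25 × 12 = $1,383.00 annually
Property tax — $8,103.48 annually
Earthquake insurance — $1,876.32 annually
Combined annual = $399.72 + $1,383.00 + $8,103.48 + $1,876.32 = $11,762.52
Monthly escrow = $11,762.52 / 12 = $980.21
Monthly shortage recovery: $195.84 ÷ 12 = $16.32
Adjusted monthly = $980.21 + $16.32 = $996.53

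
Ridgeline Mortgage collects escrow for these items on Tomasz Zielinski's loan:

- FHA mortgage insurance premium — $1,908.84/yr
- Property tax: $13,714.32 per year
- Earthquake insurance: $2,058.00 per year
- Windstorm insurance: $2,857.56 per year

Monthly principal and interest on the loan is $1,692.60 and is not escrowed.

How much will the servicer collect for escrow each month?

FHA mortgage insurance premium: $1,908.84 annually
Property tax: $13,714.32 annually
Earthquake insurance: $2,058.00 annually
Windstorm insurance: $2,857.56 annually
Yearly total = $1,908.84 + $13,714.32 + $2,058.00 + $2,857.56 = $20,538.72
Monthly = $20,538.72 ÷ 12 = $1,711.56

$1,711.56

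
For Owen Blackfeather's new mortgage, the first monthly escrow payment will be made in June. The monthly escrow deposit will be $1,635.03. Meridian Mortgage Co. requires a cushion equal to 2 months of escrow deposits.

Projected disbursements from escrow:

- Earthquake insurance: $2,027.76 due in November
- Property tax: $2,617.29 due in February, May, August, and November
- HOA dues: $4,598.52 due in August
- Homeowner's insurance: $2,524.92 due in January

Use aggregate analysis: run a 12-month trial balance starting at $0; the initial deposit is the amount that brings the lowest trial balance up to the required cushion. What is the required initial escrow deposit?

$5,580.78

Cushion = 2 × $1,635.03 = $3,270.06
Trial balance (start $0, +$1,635.03 each month, − disbursements):
  Jun: +$1,635.03 → $1,635.03
  Jul: +$1,635.03 → $3,270.06
  Aug: +$1,635.03 − $7,215.81 → -$2,310.72
  Sep: +$1,635.03 → -$675.69
  Oct: +$1,635.03 → $959.34
  Nov: +$1,635.03 − $4,645.05 → -$2,050.68
  Dec: +$1,635.03 → -$415.65
  Jan: +$1,635.03 − $2,524.92 → -$1,305.54
  Feb: +$1,635.03 − $2,617.29 → -$2,287.80
  Mar: +$1,635.03 → -$652.77
  Apr: +$1,635.03 → $982.26
  May: +$1,635.03 − $2,617.29 → $0.00
Lowest trial balance = -$2,310.72 (Aug)
Initial deposit = cushion − low point = $3,270.06 − (-$2,310.72) = $5,580.78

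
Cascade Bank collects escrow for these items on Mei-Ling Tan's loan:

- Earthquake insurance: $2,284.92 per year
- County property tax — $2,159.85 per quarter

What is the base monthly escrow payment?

Earthquake insurance — $2,284.92
County property tax — $2,159.85 × 4 = $8,639.40
Total annual escrow = $10,924.32
Per month = $10,924.32 ÷ 12 = $910.36

$910.36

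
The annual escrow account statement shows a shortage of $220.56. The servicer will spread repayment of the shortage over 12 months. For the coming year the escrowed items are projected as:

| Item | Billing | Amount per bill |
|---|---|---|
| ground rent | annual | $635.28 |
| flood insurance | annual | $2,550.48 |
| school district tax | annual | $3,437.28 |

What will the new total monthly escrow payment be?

Ground rent — $635.28
Flood insurance — $2,550.48
School district tax — $3,437.28
Total per year = $635.28 + $2,550.48 + $3,437.28 = $6,623.04
Base monthly escrow = $6,623.04 / 12 = $551.92
Shortage spread = $220.56 ÷ 12 = $18.38/mo
New monthly escrow = $551.92 + $18.38 = $570.30

$570.30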